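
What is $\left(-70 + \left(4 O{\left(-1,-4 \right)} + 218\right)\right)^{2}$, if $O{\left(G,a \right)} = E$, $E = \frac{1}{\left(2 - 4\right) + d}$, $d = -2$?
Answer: $21609$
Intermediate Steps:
$E = - \frac{1}{4}$ ($E = \frac{1}{\left(2 - 4\right) - 2} = \frac{1}{-2 - 2} = \frac{1}{-4} = - \frac{1}{4} \approx -0.25$)
$O{\left(G,a \right)} = - \frac{1}{4}$
$\left(-70 + \left(4 O{\left(-1,-4 \right)} + 218\right)\right)^{2} = \left(-70 + \left(4 \left(- \frac{1}{4}\right) + 218\right)\right)^{2} = \left(-70 + \left(-1 + 218\right)\right)^{2} = \left(-70 + 217\right)^{2} = 147^{2} = 21609$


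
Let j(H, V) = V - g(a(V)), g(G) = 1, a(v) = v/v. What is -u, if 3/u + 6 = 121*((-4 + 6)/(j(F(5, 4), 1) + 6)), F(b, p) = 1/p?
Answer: -9/103 ≈ -0.087379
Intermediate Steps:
a(v) = 1
j(H, V) = -1 + V (j(H, V) = V - 1*1 = V - 1 = -1 + V)
u = 9/103 (u = 3/(-6 + 121*((-4 + 6)/((-1 + 1) + 6))) = 3/(-6 + 121*(2/(0 + 6))) = 3/(-6 + 121*(2/6)) = 3/(-6 + 121*(2*(1/6))) = 3/(-6 + 121*(1/3)) = 3/(-6 + 121/3) = 3/(103/3) = 3*(3/103) = 9/103 ≈ 0.087379)
-u = -1*9/103 = -9/103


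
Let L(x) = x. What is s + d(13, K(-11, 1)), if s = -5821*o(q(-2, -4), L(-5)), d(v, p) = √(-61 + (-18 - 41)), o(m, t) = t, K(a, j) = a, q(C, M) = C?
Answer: 29105 + 2*I*√30 ≈ 29105.0 + 10.954*I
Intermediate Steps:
d(v, p) = 2*I*√30 (d(v, p) = √(-61 - 59) = √(-120) = 2*I*√30)
s = 29105 (s = -5821*(-5) = 29105)
s + d(13, K(-11, 1)) = 29105 + 2*I*√30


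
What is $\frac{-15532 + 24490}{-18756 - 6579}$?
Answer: $- \frac{2986}{8445} \approx -0.35358$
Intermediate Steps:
$\frac{-15532 + 24490}{-18756 - 6579} = \frac{8958}{-25335} = 8958 \left(- \frac{1}{25335}\right) = - \frac{2986}{8445}$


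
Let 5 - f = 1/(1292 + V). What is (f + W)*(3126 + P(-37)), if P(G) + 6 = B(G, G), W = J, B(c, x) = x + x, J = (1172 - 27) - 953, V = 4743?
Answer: 3621371124/6035 ≈ 6.0006e+5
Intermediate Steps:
f = 30174/6035 (f = 5 - 1/(1292 + 4743) = 5 - 1/6035 = 30174/6035 ≈ 4.9998)
J = 192 (J = 1145 - 953 = 192)
B(c, x) = 2*x
W = 192
P(G) = -6 + 2*G
(f + W)*(3126 + P(-37)) = (30174/6035 + 192)*(3126 + (-6 + 2*(-37))) = 1188894*(3126 + (-6 - 74))/6035 = 1188894*(3126 - 80)/6035 = (1188894/6035)*3046 = 3621371124/6035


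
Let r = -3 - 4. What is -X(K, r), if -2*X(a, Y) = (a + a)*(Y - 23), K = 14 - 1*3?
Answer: -330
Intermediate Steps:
K = 11 (K = 14 - 3 = 11)
r = -7
X(a, Y) = -a*(-23 + Y) (X(a, Y) = -(a + a)*(Y - 23)/2 = -2*a*(-23 + Y)/2 = -a*(-23 + Y))
-X(K, r) = -11*(23 - 1*(-7)) = -11*(23 + 7) = -11*30 = -1*330 = -330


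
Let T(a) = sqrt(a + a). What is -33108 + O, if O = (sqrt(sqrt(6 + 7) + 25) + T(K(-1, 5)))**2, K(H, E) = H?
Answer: -33108 + (sqrt(25 + sqrt(13)) + I*sqrt(2))**2 ≈ -33081.0 + 15.128*I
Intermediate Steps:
T(a) = sqrt(2)*sqrt(a) (T(a) = sqrt(2*a) = sqrt(2)*sqrt(a))
O = (sqrt(25 + sqrt(13)) + I*sqrt(2))**2 (O = (sqrt(sqrt(6 + 7) + 25) + sqrt(2)*sqrt(-1))**2 = (sqrt(sqrt(13) + 25) + sqrt(2)*I)**2 = (sqrt(25 + sqrt(13)) + I*sqrt(2))**2 ≈ 26.606 + 15.128*I)
-33108 + O = -33108 + (sqrt(25 + sqrt(13)) + I*sqrt(2))**2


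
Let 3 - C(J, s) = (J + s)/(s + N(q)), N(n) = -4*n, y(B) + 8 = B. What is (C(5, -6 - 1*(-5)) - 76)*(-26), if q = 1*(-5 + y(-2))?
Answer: 112086/59 ≈ 1899.8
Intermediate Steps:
y(B) = -8 + B
q = -15 (q = 1*(-5 + (-8 - 2)) = 1*(-5 - 10) = 1*(-15) = -15)
C(J, s) = 3 - (J + s)/(60 + s) (C(J, s) = 3 - (J + s)/(s - 4*(-15)) = 3 - (J + s)/(s + 60) = 3 - (J + s)/(60 + s))
(C(5, -6 - 1*(-5)) - 76)*(-26) = ((180 - 1*5 + 2*(-6 - 1*(-5)))/(60 + (-6 - 1*(-5))) - 76)*(-26) = ((180 - 5 + 2*(-6 + 5))/(60 + (-6 + 5)) - 76)*(-26) = ((180 - 5 + 2*(-1))/(60 - 1) - 76)*(-26) = ((180 - 5 - 2)/59 - 76)*(-26) = ((1/59)*173 - 76)*(-26) = (173/59 - 76)*(-26) = -4311/59*(-26) = 112086/59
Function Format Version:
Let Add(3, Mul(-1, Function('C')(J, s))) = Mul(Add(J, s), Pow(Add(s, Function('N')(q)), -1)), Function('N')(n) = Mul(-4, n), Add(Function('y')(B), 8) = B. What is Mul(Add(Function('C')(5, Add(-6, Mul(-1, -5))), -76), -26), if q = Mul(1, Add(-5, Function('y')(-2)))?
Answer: Rational(112086, 59) ≈ 1899.8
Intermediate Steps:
Function('y')(B) = Add(-8, B)
q = -15 (q = Mul(1, Add(-5, Add(-8, -2))) = Mul(1, Add(-5, -10)) = Mul(1, -15) = -15)
Function('C')(J, s) = Add(3, Mul(-1, Pow(Add(60, s), -1), Add(J, s))) (Function('C')(J, s) = Add(3, Mul(-1, Mul(Add(J, s), Pow(Add(s, Mul(-4, -15)), -1)))) = Add(3, Mul(-1, Mul(Add(J, s), Pow(Add(s, 60), -1)))) = Add(3, Mul(-1, Mul(Add(J, s), Pow(Add(60, s), -1)))) = Add(3, Mul(-1, Mul(Pow(Add(60, s), -1), Add(J, s)))) = Add(3, Mul(-1, Pow(Add(60, s), -1), Add(J, s))))
Mul(Add(Function('C')(5, Add(-6, Mul(-1, -5))), -76), -26) = Mul(Add(Mul(Pow(Add(60, Add(-6, Mul(-1, -5))), -1), Add(180, Mul(-1, 5), Mul(2, Add(-6, Mul(-1, -5))))), -76), -26) = Mul(Add(Mul(Pow(Add(60, Add(-6, 5)), -1), Add(180, -5, Mul(2, Add(-6, 5)))), -76), -26) = Mul(Add(Mul(Pow(Add(60, -1), -1), Add(180, -5, Mul(2, -1))), -76), -26) = Mul(Add(Mul(Pow(59, -1), Add(180, -5, -2)), -76), -26) = Mul(Add(Mul(Rational(1, 59), 173), -76), -26) = Mul(Add(Rational(173, 59), -76), -26) = Mul(Rational(-4311, 59), -26) = Rational(112086, 59)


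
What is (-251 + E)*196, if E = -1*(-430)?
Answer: 35084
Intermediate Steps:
E = 430
(-251 + E)*196 = (-251 + 430)*196 = 179*196 = 35084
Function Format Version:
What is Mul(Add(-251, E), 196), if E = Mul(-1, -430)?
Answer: 35084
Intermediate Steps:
E = 430
Mul(Add(-251, E), 196) = Mul(Add(-251, 430), 196) = Mul(179, 196) = 35084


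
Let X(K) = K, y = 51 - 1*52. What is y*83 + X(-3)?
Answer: -86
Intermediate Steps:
y = -1 (y = 51 - 52 = -1)
y*83 + X(-3) = -1*83 - 3 = -83 - 3 = -86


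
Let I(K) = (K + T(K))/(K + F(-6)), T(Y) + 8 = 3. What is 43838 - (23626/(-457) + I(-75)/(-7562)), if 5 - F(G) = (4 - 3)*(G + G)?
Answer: 2199294914348/50109593 ≈ 43890.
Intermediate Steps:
F(G) = 5 - 2*G (F(G) = 5 - (4 - 3)*(G + G) = 5 - 2*G)
T(Y) = -5 (T(Y) = -8 + 3 = -5)
I(K) = (-5 + K)/(17 + K) (I(K) = (K - 5)/(K + (5 - 2*(-6))) = (-5 + K)/(K + (5 + 12)) = (-5 + K)/(K + 17) = (-5 + K)/(17 + K))
43838 - (23626/(-457) + I(-75)/(-7562)) = 43838 - (23626/(-457) + ((-5 - 75)/(17 - 75))/(-7562)) = 43838 - (23626*(-1/457) + (-80/(-58))*(-1/7562)) = 43838 - (-23626/457 - 1/58*(-80)*(-1/7562)) = 43838 - (-23626/457 + (40/29)*(-1/7562)) = 43838 - (-23626/457 - 20/109649) = 43838 - 1*(-2590576414/50109593) = 43838 + 2590576414/50109593 = 2199294914348/50109593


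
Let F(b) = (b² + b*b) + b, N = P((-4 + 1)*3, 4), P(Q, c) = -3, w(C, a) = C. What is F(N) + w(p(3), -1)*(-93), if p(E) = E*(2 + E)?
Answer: -1380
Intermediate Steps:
N = -3
F(b) = b + 2*b² (F(b) = (b² + b²) + b = 2*b² + b = b + 2*b²)
F(N) + w(p(3), -1)*(-93) = -3*(1 + 2*(-3)) + (3*(2 + 3))*(-93) = -3*(1 - 6) + (3*5)*(-93) = -3*(-5) + 15*(-93) = 15 - 1395 = -1380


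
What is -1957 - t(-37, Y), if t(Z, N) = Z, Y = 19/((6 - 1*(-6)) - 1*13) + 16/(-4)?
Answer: -1920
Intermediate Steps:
Y = -23 (Y = 19/((6 + 6) - 13) + 16*(-1/4) = 19/(12 - 13) - 4 = 19/(-1) - 4 = 19*(-1) - 4 = -19 - 4 = -23)
-1957 - t(-37, Y) = -1957 - 1*(-37) = -1957 + 37 = -1920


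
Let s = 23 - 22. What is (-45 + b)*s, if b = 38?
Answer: -7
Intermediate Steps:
s = 1
(-45 + b)*s = (-45 + 38)*1 = -7*1 = -7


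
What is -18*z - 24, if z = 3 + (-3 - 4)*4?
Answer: 426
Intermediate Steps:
z = -25 (z = 3 - 7*4 = 3 - 28 = -25)
-18*z - 24 = -18*(-25) - 24 = 450 - 24 = 426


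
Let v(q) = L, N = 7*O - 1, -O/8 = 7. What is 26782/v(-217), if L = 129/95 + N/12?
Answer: -10177160/11929 ≈ -853.14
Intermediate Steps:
O = -56 (O = -8*7 = -56)
N = -393 (N = 7*(-56) - 1 = -392 - 1 = -393)
L = -11929/380 (L = 129/95 - 393/12 = 129*(1/95) - 393*1/12 = 129/95 - 131/4 = -11929/380 ≈ -31.392)
v(q) = -11929/380
26782/v(-217) = 26782/(-11929/380) = 26782*(-380/11929) = -10177160/11929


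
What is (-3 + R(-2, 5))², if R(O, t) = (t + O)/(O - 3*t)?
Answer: 2916/289 ≈ 10.090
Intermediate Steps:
R(O, t) = (O + t)/(O - 3*t)
(-3 + R(-2, 5))² = (-3 + (-2 + 5)/(-2 - 3*5))² = (-3 + 3/(-2 - 15))² = (-3 + 3/(-17))² = (-3 - 1/17*3)² = (-3 - 3/17)² = (-54/17)² = 2916/289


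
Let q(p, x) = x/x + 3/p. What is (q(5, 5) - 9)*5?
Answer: -37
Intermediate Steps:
q(p, x) = 1 + 3/p
(q(5, 5) - 9)*5 = ((3 + 5)/5 - 9)*5 = ((⅕)*8 - 9)*5 = (8/5 - 9)*5 = -37/5*5 = -37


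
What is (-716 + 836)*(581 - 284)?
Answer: 35640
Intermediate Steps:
(-716 + 836)*(581 - 284) = 120*297 = 35640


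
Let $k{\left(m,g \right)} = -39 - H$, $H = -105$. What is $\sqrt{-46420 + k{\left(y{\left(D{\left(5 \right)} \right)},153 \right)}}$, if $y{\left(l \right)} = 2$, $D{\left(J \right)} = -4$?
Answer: $7 i \sqrt{946} \approx 215.3 i$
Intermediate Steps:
$k{\left(m,g \right)} = 66$ ($k{\left(m,g \right)} = -39 - -105 = -39 + 105 = 66$)
$\sqrt{-46420 + k{\left(y{\left(D{\left(5 \right)} \right)},153 \right)}} = \sqrt{-46420 + 66} = \sqrt{-46354} = 7 i \sqrt{946}$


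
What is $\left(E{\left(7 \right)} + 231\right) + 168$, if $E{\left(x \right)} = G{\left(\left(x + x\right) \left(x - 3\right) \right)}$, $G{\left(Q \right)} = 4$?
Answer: $403$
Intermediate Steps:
$E{\left(x \right)} = 4$
$\left(E{\left(7 \right)} + 231\right) + 168 = \left(4 + 231\right) + 168 = 235 + 168 = 403$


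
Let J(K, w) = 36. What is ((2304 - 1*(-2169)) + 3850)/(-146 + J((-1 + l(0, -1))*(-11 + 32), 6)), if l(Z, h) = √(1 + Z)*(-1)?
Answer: -8323/110 ≈ -75.664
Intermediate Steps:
l(Z, h) = -√(1 + Z)
((2304 - 1*(-2169)) + 3850)/(-146 + J((-1 + l(0, -1))*(-11 + 32), 6)) = ((2304 - 1*(-2169)) + 3850)/(-146 + 36) = ((2304 + 2169) + 3850)/(-110) = (4473 + 3850)*(-1/110) = 8323*(-1/110) = -8323/110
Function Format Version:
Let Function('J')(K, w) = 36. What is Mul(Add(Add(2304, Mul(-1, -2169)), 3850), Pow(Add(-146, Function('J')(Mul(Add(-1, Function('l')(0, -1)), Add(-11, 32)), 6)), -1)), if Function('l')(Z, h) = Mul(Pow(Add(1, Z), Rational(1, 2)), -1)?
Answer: Rational(-8323, 110) ≈ -75.664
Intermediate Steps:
Function('l')(Z, h) = Mul(-1, Pow(Add(1, Z), Rational(1, 2)))
Mul(Add(Add(2304, Mul(-1, -2169)), 3850), Pow(Add(-146, Function('J')(Mul(Add(-1, Function('l')(0, -1)), Add(-11, 32)), 6)), -1)) = Mul(Add(Add(2304, Mul(-1, -2169)), 3850), Pow(Add(-146, 36), -1)) = Mul(Add(Add(2304, 2169), 3850), Pow(-110, -1)) = Mul(Add(4473, 3850), Rational(-1, 110)) = Mul(8323, Rational(-1, 110)) = Rational(-8323, 110)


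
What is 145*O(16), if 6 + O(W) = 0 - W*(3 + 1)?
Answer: -10150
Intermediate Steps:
O(W) = -6 - 4*W (O(W) = -6 + (0 - W*(3 + 1)) = -6 + (0 - W*4) = -6 + (0 - 4*W) = -6 - 4*W)
145*O(16) = 145*(-6 - 4*16) = 145*(-6 - 64) = 145*(-70) = -10150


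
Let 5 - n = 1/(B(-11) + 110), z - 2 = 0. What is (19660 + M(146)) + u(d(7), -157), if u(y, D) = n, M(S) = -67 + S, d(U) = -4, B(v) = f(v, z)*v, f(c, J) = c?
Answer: 4560863/231 ≈ 19744.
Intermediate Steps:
z = 2 (z = 2 + 0 = 2)
B(v) = v² (B(v) = v*v = v²)
n = 1154/231 (n = 5 - 1/((-11)² + 110) = 5 - 1/(121 + 110) = 5 - 1/231 = 1154/231 ≈ 4.9957)
u(y, D) = 1154/231
(19660 + M(146)) + u(d(7), -157) = (19660 + (-67 + 146)) + 1154/231 = (19660 + 79) + 1154/231 = 19739 + 1154/231 = 4560863/231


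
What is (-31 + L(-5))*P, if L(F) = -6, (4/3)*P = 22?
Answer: -1221/2 ≈ -610.50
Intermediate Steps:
P = 33/2 (P = (3/4)*22 = 33/2 ≈ 16.500)
(-31 + L(-5))*P = (-31 - 6)*(33/2) = -37*33/2 = -1221/2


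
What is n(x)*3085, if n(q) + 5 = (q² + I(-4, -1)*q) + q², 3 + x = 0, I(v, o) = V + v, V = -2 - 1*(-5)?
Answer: 49360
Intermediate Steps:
V = 3 (V = -2 + 5 = 3)
I(v, o) = 3 + v
x = -3 (x = -3 + 0 = -3)
n(q) = -5 - q + 2*q² (n(q) = -5 + ((q² + (3 - 4)*q) + q²) = -5 + ((q² - q) + q²) = -5 + (-q + 2*q²) = -5 - q + 2*q²)
n(x)*3085 = (-5 - 1*(-3) + 2*(-3)²)*3085 = (-5 + 3 + 2*9)*3085 = (-5 + 3 + 18)*3085 = 16*3085 = 49360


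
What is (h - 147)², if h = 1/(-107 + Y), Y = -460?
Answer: 6947222500/321489 ≈ 21610.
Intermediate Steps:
h = -1/567 (h = 1/(-107 - 460) = 1/(-567) = -1/567 ≈ -0.0017637)
(h - 147)² = (-1/567 - 147)² = (-83350/567)² = 6947222500/321489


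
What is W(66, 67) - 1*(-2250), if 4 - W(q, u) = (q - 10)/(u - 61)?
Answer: 6734/3 ≈ 2244.7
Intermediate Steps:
W(q, u) = 4 - (-10 + q)/(-61 + u) (W(q, u) = 4 - (q - 10)/(u - 61) = 4 - (-10 + q)/(-61 + u))
W(66, 67) - 1*(-2250) = (-234 - 1*66 + 4*67)/(-61 + 67) - 1*(-2250) = (-234 - 66 + 268)/6 + 2250 = (⅙)*(-32) + 2250 = -16/3 + 2250 = 6734/3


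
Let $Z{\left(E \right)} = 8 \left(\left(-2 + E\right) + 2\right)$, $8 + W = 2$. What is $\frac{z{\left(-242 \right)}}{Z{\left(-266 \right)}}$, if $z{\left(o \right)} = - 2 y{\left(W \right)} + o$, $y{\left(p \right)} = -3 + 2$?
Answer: $\frac{15}{133} \approx 0.11278$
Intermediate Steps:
$W = -6$ ($W = -8 + 2 = -6$)
$y{\left(p \right)} = -1$
$z{\left(o \right)} = 2 + o$ ($z{\left(o \right)} = \left(-2\right) \left(-1\right) + o = 2 + o$)
$Z{\left(E \right)} = 8 E$
$\frac{z{\left(-242 \right)}}{Z{\left(-266 \right)}} = \frac{2 - 242}{8 \left(-266\right)} = - \frac{240}{-2128} = \left(-240\right) \left(- \frac{1}{2128}\right) = \frac{15}{133}$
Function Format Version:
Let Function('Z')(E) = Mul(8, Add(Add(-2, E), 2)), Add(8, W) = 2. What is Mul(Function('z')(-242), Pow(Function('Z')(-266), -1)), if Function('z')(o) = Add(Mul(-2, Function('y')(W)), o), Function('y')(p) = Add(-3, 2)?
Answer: Rational(15, 133) ≈ 0.11278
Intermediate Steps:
W = -6 (W = Add(-8, 2) = -6)
Function('y')(p) = -1
Function('z')(o) = Add(2, o) (Function('z')(o) = Add(Mul(-2, -1), o) = Add(2, o))
Function('Z')(E) = Mul(8, E)
Mul(Function('z')(-242), Pow(Function('Z')(-266), -1)) = Mul(Add(2, -242), Pow(Mul(8, -266), -1)) = Mul(-240, Pow(-2128, -1)) = Mul(-240, Rational(-1, 2128)) = Rational(15, 133)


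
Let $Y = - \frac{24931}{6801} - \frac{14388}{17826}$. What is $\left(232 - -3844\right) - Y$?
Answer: $\frac{82449101395}{20205771} \approx 4080.5$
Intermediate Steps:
$Y = - \frac{90378799}{20205771}$ ($Y = \left(-24931\right) \frac{1}{6801} - \frac{2398}{2971} = - \frac{24931}{6801} - \frac{2398}{2971} = - \frac{90378799}{20205771} \approx -4.4729$)
$\left(232 - -3844\right) - Y = \left(232 - -3844\right) - - \frac{90378799}{20205771} = \left(232 + 3844\right) + \frac{90378799}{20205771} = 4076 + \frac{90378799}{20205771} = \frac{82449101395}{20205771}$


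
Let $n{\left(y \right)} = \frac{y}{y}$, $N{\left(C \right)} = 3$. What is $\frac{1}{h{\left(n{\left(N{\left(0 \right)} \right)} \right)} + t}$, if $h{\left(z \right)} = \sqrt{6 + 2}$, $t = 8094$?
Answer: $\frac{4047}{32756414} - \frac{\sqrt{2}}{32756414} \approx 0.00012351$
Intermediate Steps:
$n{\left(y \right)} = 1$
$h{\left(z \right)} = 2 \sqrt{2}$ ($h{\left(z \right)} = \sqrt{8} = 2 \sqrt{2}$)
$\frac{1}{h{\left(n{\left(N{\left(0 \right)} \right)} \right)} + t} = \frac{1}{2 \sqrt{2} + 8094} = \frac{1}{8094 + 2 \sqrt{2}}$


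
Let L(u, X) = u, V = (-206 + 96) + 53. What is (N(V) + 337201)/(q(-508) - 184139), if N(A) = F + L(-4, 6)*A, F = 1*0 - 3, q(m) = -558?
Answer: -337426/184697 ≈ -1.8269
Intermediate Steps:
V = -57 (V = -110 + 53 = -57)
F = -3 (F = 0 - 3 = -3)
N(A) = -3 - 4*A
(N(V) + 337201)/(q(-508) - 184139) = ((-3 - 4*(-57)) + 337201)/(-558 - 184139) = ((-3 + 228) + 337201)/(-184697) = (225 + 337201)*(-1/184697) = 337426*(-1/184697) = -337426/184697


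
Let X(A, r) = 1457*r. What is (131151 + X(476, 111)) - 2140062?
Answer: -1847184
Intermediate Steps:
(131151 + X(476, 111)) - 2140062 = (131151 + 1457*111) - 2140062 = (131151 + 161727) - 2140062 = 292878 - 2140062 = -1847184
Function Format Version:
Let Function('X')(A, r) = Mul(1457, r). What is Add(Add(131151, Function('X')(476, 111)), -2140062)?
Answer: -1847184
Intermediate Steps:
Add(Add(131151, Function('X')(476, 111)), -2140062) = Add(Add(131151, Mul(1457, 111)), -2140062) = Add(Add(131151, 161727), -2140062) = Add(292878, -2140062) = -1847184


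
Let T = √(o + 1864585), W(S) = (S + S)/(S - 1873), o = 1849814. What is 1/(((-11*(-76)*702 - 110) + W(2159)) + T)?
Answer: 11999004875/7040665302520474 - 61347*√412711/7040665302520474 ≈ 1.6986e-6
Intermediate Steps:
W(S) = 2*S/(-1873 + S) (W(S) = (2*S)/(-1873 + S) = 2*S/(-1873 + S))
T = 3*√412711 (T = √(1849814 + 1864585) = √3714399 = 3*√412711 ≈ 1927.3)
1/(((-11*(-76)*702 - 110) + W(2159)) + T) = 1/(((-11*(-76)*702 - 110) + 2*2159/(-1873 + 2159)) + 3*√412711) = 1/(((836*702 - 110) + 2*2159/286) + 3*√412711) = 1/(((586872 - 110) + 2*2159*(1/286)) + 3*√412711) = 1/((586762 + 2159/143) + 3*√412711) = 1/(83909125/143 + 3*√412711)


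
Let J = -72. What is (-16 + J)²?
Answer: 7744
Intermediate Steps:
(-16 + J)² = (-16 - 72)² = (-88)² = 7744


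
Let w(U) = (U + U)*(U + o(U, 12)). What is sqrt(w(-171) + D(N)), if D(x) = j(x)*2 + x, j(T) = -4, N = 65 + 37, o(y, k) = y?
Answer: sqrt(117058) ≈ 342.14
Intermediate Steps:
N = 102
w(U) = 4*U**2 (w(U) = (U + U)*(U + U) = (2*U)*(2*U) = 4*U**2)
D(x) = -8 + x (D(x) = -4*2 + x = -8 + x)
sqrt(w(-171) + D(N)) = sqrt(4*(-171)**2 + (-8 + 102)) = sqrt(4*29241 + 94) = sqrt(116964 + 94) = sqrt(117058)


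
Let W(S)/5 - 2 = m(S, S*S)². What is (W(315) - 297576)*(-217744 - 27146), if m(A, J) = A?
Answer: -48625113510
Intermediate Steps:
W(S) = 10 + 5*S²
(W(315) - 297576)*(-217744 - 27146) = ((10 + 5*315²) - 297576)*(-217744 - 27146) = ((10 + 5*99225) - 297576)*(-244890) = ((10 + 496125) - 297576)*(-244890) = (496135 - 297576)*(-244890) = 198559*(-244890) = -48625113510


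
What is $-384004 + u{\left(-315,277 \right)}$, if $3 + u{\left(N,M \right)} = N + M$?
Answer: $-384045$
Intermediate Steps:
$u{\left(N,M \right)} = -3 + M + N$ ($u{\left(N,M \right)} = -3 + \left(N + M\right) = -3 + \left(M + N\right) = -3 + M + N$)
$-384004 + u{\left(-315,277 \right)} = -384004 - 41 = -384045$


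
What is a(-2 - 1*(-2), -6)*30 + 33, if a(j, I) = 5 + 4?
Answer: 303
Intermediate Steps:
a(j, I) = 9
a(-2 - 1*(-2), -6)*30 + 33 = 9*30 + 33 = 270 + 33 = 303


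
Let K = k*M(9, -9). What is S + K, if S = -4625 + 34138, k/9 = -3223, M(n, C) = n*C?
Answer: 2379080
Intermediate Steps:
M(n, C) = C*n
k = -29007 (k = 9*(-3223) = -29007)
S = 29513
K = 2349567 (K = -(-261063)*9 = -29007*(-81) = 2349567)
S + K = 29513 + 2349567 = 2379080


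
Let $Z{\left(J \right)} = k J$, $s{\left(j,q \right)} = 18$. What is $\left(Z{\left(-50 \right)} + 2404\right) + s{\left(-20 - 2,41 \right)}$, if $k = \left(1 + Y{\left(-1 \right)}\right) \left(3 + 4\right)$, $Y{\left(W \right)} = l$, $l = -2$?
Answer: $2772$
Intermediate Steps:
$Y{\left(W \right)} = -2$
$k = -7$ ($k = \left(1 - 2\right) \left(3 + 4\right) = \left(-1\right) 7 = -7$)
$Z{\left(J \right)} = - 7 J$
$\left(Z{\left(-50 \right)} + 2404\right) + s{\left(-20 - 2,41 \right)} = \left(\left(-7\right) \left(-50\right) + 2404\right) + 18 = \left(350 + 2404\right) + 18 = 2754 + 18 = 2772$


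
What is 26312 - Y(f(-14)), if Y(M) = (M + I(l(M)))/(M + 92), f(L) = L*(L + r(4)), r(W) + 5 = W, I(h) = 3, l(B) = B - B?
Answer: 7946011/302 ≈ 26311.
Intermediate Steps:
l(B) = 0
r(W) = -5 + W
f(L) = L*(-1 + L) (f(L) = L*(L + (-5 + 4)) = L*(L - 1) = L*(-1 + L))
Y(M) = (3 + M)/(92 + M) (Y(M) = (M + 3)/(M + 92) = (3 + M)/(92 + M))
26312 - Y(f(-14)) = 26312 - (3 - 14*(-1 - 14))/(92 - 14*(-1 - 14)) = 26312 - (3 - 14*(-15))/(92 - 14*(-15)) = 26312 - (3 + 210)/(92 + 210) = 26312 - 213/302 = 7946011/302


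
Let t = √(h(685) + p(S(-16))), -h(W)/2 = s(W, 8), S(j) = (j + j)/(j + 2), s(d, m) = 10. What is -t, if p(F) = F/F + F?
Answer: -3*I*√91/7 ≈ -4.0883*I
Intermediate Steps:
S(j) = 2*j/(2 + j) (S(j) = (2*j)/(2 + j) = 2*j/(2 + j))
h(W) = -20 (h(W) = -2*10 = -20)
p(F) = 1 + F
t = 3*I*√91/7 (t = √(-20 + (1 + 2*(-16)/(2 - 16))) = √(-20 + (1 + 2*(-16)/(-14))) = √(-20 + (1 + 2*(-16)*(-1/14))) = √(-20 + (1 + 16/7)) = √(-20 + 23/7) = √(-117/7) = 3*I*√91/7 ≈ 4.0883*I)
-t = -3*I*√91/7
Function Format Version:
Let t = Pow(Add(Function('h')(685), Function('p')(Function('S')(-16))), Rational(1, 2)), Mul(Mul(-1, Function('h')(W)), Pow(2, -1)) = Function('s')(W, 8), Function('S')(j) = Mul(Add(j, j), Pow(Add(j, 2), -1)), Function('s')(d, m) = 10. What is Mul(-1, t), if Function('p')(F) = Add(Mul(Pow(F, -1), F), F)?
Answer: Mul(Rational(-3, 7), I, Pow(91, Rational(1, 2))) ≈ Mul(-4.0883, I)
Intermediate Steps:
Function('S')(j) = Mul(2, j, Pow(Add(2, j), -1)) (Function('S')(j) = Mul(Mul(2, j), Pow(Add(2, j), -1)) = Mul(2, j, Pow(Add(2, j), -1)))
Function('h')(W) = -20 (Function('h')(W) = Mul(-2, 10) = -20)
Function('p')(F) = Add(1, F)
t = Mul(Rational(3, 7), I, Pow(91, Rational(1, 2))) (t = Pow(Add(-20, Add(1, Mul(2, -16, Pow(Add(2, -16), -1)))), Rational(1, 2)) = Pow(Add(-20, Add(1, Mul(2, -16, Pow(-14, -1)))), Rational(1, 2)) = Pow(Add(-20, Add(1, Mul(2, -16, Rational(-1, 14)))), Rational(1, 2)) = Pow(Add(-20, Add(1, Rational(16, 7))), Rational(1, 2)) = Pow(Add(-20, Rational(23, 7)), Rational(1, 2)) = Pow(Rational(-117, 7), Rational(1, 2)) = Mul(Rational(3, 7), I, Pow(91, Rational(1, 2))) ≈ Mul(4.0883, I))
Mul(-1, t) = Mul(-1, Mul(Rational(3, 7), I, Pow(91, Rational(1, 2)))) = Mul(Rational(-3, 7), I, Pow(91, Rational(1, 2)))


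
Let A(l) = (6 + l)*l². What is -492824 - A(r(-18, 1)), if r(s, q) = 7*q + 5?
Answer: -495416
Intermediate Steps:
r(s, q) = 5 + 7*q
A(l) = l²*(6 + l)
-492824 - A(r(-18, 1)) = -492824 - (5 + 7*1)²*(6 + (5 + 7*1)) = -492824 - (5 + 7)²*(6 + (5 + 7)) = -492824 - 12²*(6 + 12) = -492824 - 144*18 = -492824 - 1*2592 = -492824 - 2592 = -495416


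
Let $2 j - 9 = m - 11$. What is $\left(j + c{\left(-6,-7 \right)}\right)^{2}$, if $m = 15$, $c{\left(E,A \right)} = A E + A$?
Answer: $\frac{6889}{4} \approx 1722.3$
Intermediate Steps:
$c{\left(E,A \right)} = A + A E$
$j = \frac{13}{2}$ ($j = \frac{9}{2} + \frac{15 - 11}{2} = \frac{9}{2} + \frac{1}{2} \cdot 4 = \frac{9}{2} + 2 = \frac{13}{2} \approx 6.5$)
$\left(j + c{\left(-6,-7 \right)}\right)^{2} = \left(\frac{13}{2} - 7 \left(1 - 6\right)\right)^{2} = \left(\frac{13}{2} - -35\right)^{2} = \left(\frac{13}{2} + 35\right)^{2} = \left(\frac{83}{2}\right)^{2} = \frac{6889}{4}$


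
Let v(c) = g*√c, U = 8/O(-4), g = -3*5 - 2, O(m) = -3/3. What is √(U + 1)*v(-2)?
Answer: 17*√14 ≈ 63.608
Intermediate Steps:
O(m) = -1 (O(m) = -3*⅓ = -1)
g = -17 (g = -15 - 2 = -17)
U = -8 (U = 8/(-1) = 8*(-1) = -8)
v(c) = -17*√c
√(U + 1)*v(-2) = √(-8 + 1)*(-17*I*√2) = √(-7)*(-17*I*√2) = (I*√7)*(-17*I*√2) = 17*√14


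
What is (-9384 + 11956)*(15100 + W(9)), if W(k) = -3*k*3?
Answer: 38628868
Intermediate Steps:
W(k) = -9*k
(-9384 + 11956)*(15100 + W(9)) = (-9384 + 11956)*(15100 - 9*9) = 2572*(15100 - 81) = 2572*15019 = 38628868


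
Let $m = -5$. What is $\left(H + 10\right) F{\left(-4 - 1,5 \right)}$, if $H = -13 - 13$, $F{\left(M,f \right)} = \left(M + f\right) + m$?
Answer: $80$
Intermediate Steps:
$F{\left(M,f \right)} = -5 + M + f$ ($F{\left(M,f \right)} = \left(M + f\right) - 5 = -5 + M + f$)
$H = -26$
$\left(H + 10\right) F{\left(-4 - 1,5 \right)} = \left(-26 + 10\right) \left(-5 - 5 + 5\right) = - 16 \left(-5 - 5 + 5\right) = \left(-16\right) \left(-5\right) = 80$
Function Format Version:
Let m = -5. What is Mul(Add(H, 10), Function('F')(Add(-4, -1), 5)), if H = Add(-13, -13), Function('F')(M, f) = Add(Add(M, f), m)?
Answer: 80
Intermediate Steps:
Function('F')(M, f) = Add(-5, M, f) (Function('F')(M, f) = Add(Add(M, f), -5) = Add(-5, M, f))
H = -26
Mul(Add(H, 10), Function('F')(Add(-4, -1), 5)) = Mul(Add(-26, 10), Add(-5, Add(-4, -1), 5)) = Mul(-16, Add(-5, -5, 5)) = Mul(-16, -5) = 80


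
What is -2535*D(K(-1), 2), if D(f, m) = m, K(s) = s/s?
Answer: -5070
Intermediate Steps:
K(s) = 1
-2535*D(K(-1), 2) = -2535*2 = -5070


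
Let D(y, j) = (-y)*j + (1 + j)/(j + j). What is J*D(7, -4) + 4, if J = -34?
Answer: -3843/4 ≈ -960.75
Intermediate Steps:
D(y, j) = (1 + j)/(2*j) - j*y (D(y, j) = -j*y + (1 + j)/((2*j)) = -j*y + (1 + j)*(1/(2*j)) = -j*y + (1 + j)/(2*j) = (1 + j)/(2*j) - j*y)
J*D(7, -4) + 4 = -34*(½ + (½)/(-4) - 1*(-4)*7) + 4 = -34*(½ + (½)*(-¼) + 28) + 4 = -34*(½ - ⅛ + 28) + 4 = -34*227/8 + 4 = -3859/4 + 4 = -3843/4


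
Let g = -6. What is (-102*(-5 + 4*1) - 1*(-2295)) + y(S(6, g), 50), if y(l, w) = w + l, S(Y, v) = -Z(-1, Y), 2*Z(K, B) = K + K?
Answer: 2448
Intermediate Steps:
Z(K, B) = K (Z(K, B) = (K + K)/2 = (2*K)/2 = K)
S(Y, v) = 1 (S(Y, v) = -1*(-1) = 1)
y(l, w) = l + w
(-102*(-5 + 4*1) - 1*(-2295)) + y(S(6, g), 50) = (-102*(-5 + 4*1) - 1*(-2295)) + (1 + 50) = (-102*(-5 + 4) + 2295) + 51 = (-102*(-1) + 2295) + 51 = (102 + 2295) + 51 = 2397 + 51 = 2448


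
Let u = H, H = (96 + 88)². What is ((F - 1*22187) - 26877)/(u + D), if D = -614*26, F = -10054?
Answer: -9853/2982 ≈ -3.3042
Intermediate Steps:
H = 33856 (H = 184² = 33856)
u = 33856
D = -15964
((F - 1*22187) - 26877)/(u + D) = ((-10054 - 1*22187) - 26877)/(33856 - 15964) = ((-10054 - 22187) - 26877)/17892 = (-32241 - 26877)*(1/17892) = -59118*1/17892 = -9853/2982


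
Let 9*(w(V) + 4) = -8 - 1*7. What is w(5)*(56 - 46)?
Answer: -170/3 ≈ -56.667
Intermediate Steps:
w(V) = -17/3 (w(V) = -4 + (-8 - 1*7)/9 = -4 + (-8 - 7)/9 = -4 + (⅑)*(-15) = -4 - 5/3 = -17/3)
w(5)*(56 - 46) = -17*(56 - 46)/3 = -17/3*10 = -170/3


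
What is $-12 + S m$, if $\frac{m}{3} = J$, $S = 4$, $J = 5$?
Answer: $48$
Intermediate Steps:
$m = 15$ ($m = 3 \cdot 5 = 15$)
$-12 + S m = -12 + 4 \cdot 15 = -12 + 60 = 48$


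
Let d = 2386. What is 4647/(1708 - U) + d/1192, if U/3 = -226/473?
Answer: 1137320471/240951476 ≈ 4.7201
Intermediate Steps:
U = -678/473 (U = 3*(-226/473) = -678/473 ≈ -1.4334)
4647/(1708 - U) + d/1192 = 4647/(1708 - 1*(-678/473)) + 2386/1192 = 4647/(1708 + 678/473) + 2386*(1/1192) = 4647/(808562/473) + 1193/596 = 4647*(473/808562) + 1193/596 = 2198031/808562 + 1193/596 = 1137320471/240951476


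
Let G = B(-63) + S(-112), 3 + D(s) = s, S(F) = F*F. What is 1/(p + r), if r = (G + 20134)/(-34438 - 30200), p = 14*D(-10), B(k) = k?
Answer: -64638/11796731 ≈ -0.0054793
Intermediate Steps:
S(F) = F**2
D(s) = -3 + s
p = -182 (p = 14*(-3 - 10) = 14*(-13) = -182)
G = 12481 (G = -63 + (-112)**2 = -63 + 12544 = 12481)
r = -32615/64638 (r = (12481 + 20134)/(-34438 - 30200) = 32615/(-64638) = 32615*(-1/64638) = -32615/64638 ≈ -0.50458)
1/(p + r) = 1/(-182 - 32615/64638) = 1/(-11796731/64638) = -64638/11796731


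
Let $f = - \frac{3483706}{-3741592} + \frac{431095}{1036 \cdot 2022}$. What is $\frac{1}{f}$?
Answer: $\frac{139961731944}{159118233257} \approx 0.87961$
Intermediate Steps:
$f = \frac{159118233257}{139961731944}$ ($f = \left(-3483706\right) \left(- \frac{1}{3741592}\right) + \frac{431095}{2094792} = \frac{1741853}{1870796} + 431095 \cdot \frac{1}{2094792} = \frac{1741853}{1870796} + \frac{61585}{299256} = \frac{159118233257}{139961731944} \approx 1.1369$)
$\frac{1}{f} = \frac{1}{\frac{159118233257}{139961731944}} = \frac{139961731944}{159118233257}$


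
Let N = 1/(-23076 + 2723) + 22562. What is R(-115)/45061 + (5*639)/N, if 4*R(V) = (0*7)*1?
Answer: 13005567/91840877 ≈ 0.14161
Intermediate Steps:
R(V) = 0 (R(V) = ((0*7)*1)/4 = (0*1)/4 = (1/4)*0 = 0)
N = 459204385/20353 (N = 1/(-20353) + 22562 = -1/20353 + 22562 = 459204385/20353 ≈ 22562.)
R(-115)/45061 + (5*639)/N = 0/45061 + (5*639)/(459204385/20353) = 0*(1/45061) + 3195*(20353/459204385) = 0 + 13005567/91840877 = 13005567/91840877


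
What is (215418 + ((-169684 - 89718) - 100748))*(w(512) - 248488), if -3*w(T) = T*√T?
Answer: 35964165216 + 395214848*√2 ≈ 3.6523e+10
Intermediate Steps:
w(T) = -T^(3/2)/3 (w(T) = -T*√T/3 = -T^(3/2)/3)
(215418 + ((-169684 - 89718) - 100748))*(w(512) - 248488) = (215418 + ((-169684 - 89718) - 100748))*(-8192*√2/3 - 248488) = (215418 + (-259402 - 100748))*(-8192*√2/3 - 248488) = (215418 - 360150)*(-8192*√2/3 - 248488) = -144732*(-248488 - 8192*√2/3) = 35964165216 + 395214848*√2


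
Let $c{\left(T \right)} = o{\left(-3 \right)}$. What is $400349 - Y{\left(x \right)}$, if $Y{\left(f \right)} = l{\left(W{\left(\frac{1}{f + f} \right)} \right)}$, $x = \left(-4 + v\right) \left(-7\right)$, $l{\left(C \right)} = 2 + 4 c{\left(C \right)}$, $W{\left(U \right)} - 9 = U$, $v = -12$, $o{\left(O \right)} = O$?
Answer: $400359$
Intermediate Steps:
$c{\left(T \right)} = -3$
$W{\left(U \right)} = 9 + U$
$l{\left(C \right)} = -10$ ($l{\left(C \right)} = 2 + 4 \left(-3\right) = 2 - 12 = -10$)
$x = 112$ ($x = \left(-4 - 12\right) \left(-7\right) = \left(-16\right) \left(-7\right) = 112$)
$Y{\left(f \right)} = -10$
$400349 - Y{\left(x \right)} = 400349 - -10 = 400349 + 10 = 400359$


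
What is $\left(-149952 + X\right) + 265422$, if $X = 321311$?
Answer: $436781$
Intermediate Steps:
$\left(-149952 + X\right) + 265422 = \left(-149952 + 321311\right) + 265422 = 171359 + 265422 = 436781$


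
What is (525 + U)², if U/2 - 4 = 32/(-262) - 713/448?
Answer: 241484793527961/861070336 ≈ 2.8045e+5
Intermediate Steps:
U = 134181/29344 (U = 8 + 2*(32/(-262) - 713/448) = 8 + 2*(32*(-1/262) - 713*1/448) = 8 + 2*(-16/131 - 713/448) = 8 + 2*(-100571/58688) = 8 - 100571/29344 = 134181/29344 ≈ 4.5727)
(525 + U)² = (525 + 134181/29344)² = (15539781/29344)² = 241484793527961/861070336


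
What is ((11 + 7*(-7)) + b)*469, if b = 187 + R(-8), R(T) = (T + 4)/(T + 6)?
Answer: 70819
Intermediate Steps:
R(T) = (4 + T)/(6 + T)
b = 189 (b = 187 + (4 - 8)/(6 - 8) = 187 - 4/(-2) = 187 - ½*(-4) = 187 + 2 = 189)
((11 + 7*(-7)) + b)*469 = ((11 + 7*(-7)) + 189)*469 = ((11 - 49) + 189)*469 = (-38 + 189)*469 = 151*469 = 70819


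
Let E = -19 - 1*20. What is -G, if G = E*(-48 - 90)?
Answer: -5382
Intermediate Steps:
E = -39 (E = -19 - 20 = -39)
G = 5382 (G = -39*(-48 - 90) = -39*(-138) = 5382)
-G = -1*5382 = -5382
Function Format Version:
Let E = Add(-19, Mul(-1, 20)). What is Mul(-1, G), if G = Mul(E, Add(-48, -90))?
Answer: -5382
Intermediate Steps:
E = -39 (E = Add(-19, -20) = -39)
G = 5382 (G = Mul(-39, Add(-48, -90)) = Mul(-39, -138) = 5382)
Mul(-1, G) = Mul(-1, 5382) = -5382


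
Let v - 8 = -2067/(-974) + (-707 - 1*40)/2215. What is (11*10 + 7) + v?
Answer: 273527077/2157410 ≈ 126.78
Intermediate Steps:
v = 21110107/2157410 (v = 8 + (-2067/(-974) + (-707 - 1*40)/2215) = 8 + (-2067*(-1/974) + (-707 - 40)*(1/2215)) = 8 + (2067/974 - 747*1/2215) = 8 + (2067/974 - 747/2215) = 8 + 3850827/2157410 = 21110107/2157410 ≈ 9.7849)
(11*10 + 7) + v = (11*10 + 7) + 21110107/2157410 = (110 + 7) + 21110107/2157410 = 117 + 21110107/2157410 = 273527077/2157410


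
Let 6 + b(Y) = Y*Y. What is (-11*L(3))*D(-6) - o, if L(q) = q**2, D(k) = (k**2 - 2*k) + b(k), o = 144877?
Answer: -152599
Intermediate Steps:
b(Y) = -6 + Y**2 (b(Y) = -6 + Y*Y = -6 + Y**2)
D(k) = -6 - 2*k + 2*k**2 (D(k) = (k**2 - 2*k) + (-6 + k**2) = -6 - 2*k + 2*k**2)
(-11*L(3))*D(-6) - o = (-11*3**2)*(-6 - 2*(-6) + 2*(-6)**2) - 1*144877 = (-11*9)*(-6 + 12 + 2*36) - 144877 = -99*(-6 + 12 + 72) - 144877 = -99*78 - 144877 = -7722 - 144877 = -152599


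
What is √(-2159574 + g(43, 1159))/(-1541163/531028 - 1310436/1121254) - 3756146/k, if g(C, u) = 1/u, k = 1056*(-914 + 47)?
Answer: 1878073/457776 - 297708634556*I*√2900914721135/1404657807540495 ≈ 4.1026 - 360.98*I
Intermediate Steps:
k = -915552 (k = 1056*(-867) = -915552)
√(-2159574 + g(43, 1159))/(-1541163/531028 - 1310436/1121254) - 3756146/k = √(-2159574 + 1/1159)/(-1541163/531028 - 1310436/1121254) - 3756146/(-915552) = √(-2159574 + 1/1159)/(-1541163*1/531028 - 1310436*1/1121254) - 3756146*(-1/915552) = √(-2502946265/1159)/(-1541163/531028 - 655218/560627) + 1878073/457776 = (I*√2900914721135/1159)/(-1211956693305/297708634556) + 1878073/457776 = (I*√2900914721135/1159)*(-297708634556/1211956693305) + 1878073/457776 = -297708634556*I*√2900914721135/1404657807540495 + 1878073/457776 = 1878073/457776 - 297708634556*I*√2900914721135/1404657807540495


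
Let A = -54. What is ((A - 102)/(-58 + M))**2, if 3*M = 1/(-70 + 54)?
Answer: 56070144/7756225 ≈ 7.2290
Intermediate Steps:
M = -1/48 (M = 1/(3*(-70 + 54)) = (1/3)/(-16) = (1/3)*(-1/16) = -1/48 ≈ -0.020833)
((A - 102)/(-58 + M))**2 = ((-54 - 102)/(-58 - 1/48))**2 = (-156/(-2785/48))**2 = (-156*(-48/2785))**2 = (7488/2785)**2 = 56070144/7756225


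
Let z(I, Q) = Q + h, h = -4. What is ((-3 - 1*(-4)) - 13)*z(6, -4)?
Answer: 96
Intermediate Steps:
z(I, Q) = -4 + Q (z(I, Q) = Q - 4 = -4 + Q)
((-3 - 1*(-4)) - 13)*z(6, -4) = ((-3 - 1*(-4)) - 13)*(-4 - 4) = ((-3 + 4) - 13)*(-8) = (1 - 13)*(-8) = -12*(-8) = 96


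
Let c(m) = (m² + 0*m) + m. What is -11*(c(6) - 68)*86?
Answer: 24596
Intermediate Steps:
c(m) = m + m² (c(m) = (m² + 0) + m = m² + m = m + m²)
-11*(c(6) - 68)*86 = -11*(6*(1 + 6) - 68)*86 = -11*(6*7 - 68)*86 = -11*(42 - 68)*86 = -(-286)*86 = -11*(-2236) = 24596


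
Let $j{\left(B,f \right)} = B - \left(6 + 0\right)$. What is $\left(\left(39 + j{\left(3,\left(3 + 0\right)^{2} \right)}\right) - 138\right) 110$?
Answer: $-11220$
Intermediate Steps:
$j{\left(B,f \right)} = -6 + B$ ($j{\left(B,f \right)} = B - 6 = -6 + B$)
$\left(\left(39 + j{\left(3,\left(3 + 0\right)^{2} \right)}\right) - 138\right) 110 = \left(\left(39 + \left(-6 + 3\right)\right) - 138\right) 110 = \left(\left(39 - 3\right) - 138\right) 110 = \left(36 - 138\right) 110 = \left(-102\right) 110 = -11220$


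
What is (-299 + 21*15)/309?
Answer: 16/309 ≈ 0.051780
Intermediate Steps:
(-299 + 21*15)/309 = (-299 + 315)*(1/309) = 16*(1/309) = 16/309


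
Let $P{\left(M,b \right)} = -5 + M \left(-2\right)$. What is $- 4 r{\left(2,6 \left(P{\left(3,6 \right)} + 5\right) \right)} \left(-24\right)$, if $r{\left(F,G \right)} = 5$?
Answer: $480$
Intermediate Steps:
$P{\left(M,b \right)} = -5 - 2 M$
$- 4 r{\left(2,6 \left(P{\left(3,6 \right)} + 5\right) \right)} \left(-24\right) = \left(-4\right) 5 \left(-24\right) = \left(-20\right) \left(-24\right) = 480$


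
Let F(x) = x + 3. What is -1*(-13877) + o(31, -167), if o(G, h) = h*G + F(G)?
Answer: 8734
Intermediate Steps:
F(x) = 3 + x
o(G, h) = 3 + G + G*h (o(G, h) = h*G + (3 + G) = G*h + (3 + G) = 3 + G + G*h)
-1*(-13877) + o(31, -167) = -1*(-13877) + (3 + 31 + 31*(-167)) = 13877 + (3 + 31 - 5177) = 13877 - 5143 = 8734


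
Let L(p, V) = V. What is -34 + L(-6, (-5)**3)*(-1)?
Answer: 91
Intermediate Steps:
-34 + L(-6, (-5)**3)*(-1) = -34 + (-5)**3*(-1) = -34 - 125*(-1) = -34 + 125 = 91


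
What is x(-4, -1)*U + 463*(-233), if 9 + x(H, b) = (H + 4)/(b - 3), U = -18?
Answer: -107717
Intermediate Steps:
x(H, b) = -9 + (4 + H)/(-3 + b) (x(H, b) = -9 + (H + 4)/(b - 3) = -9 + (4 + H)/(-3 + b))
x(-4, -1)*U + 463*(-233) = ((31 - 4 - 9*(-1))/(-3 - 1))*(-18) + 463*(-233) = ((31 - 4 + 9)/(-4))*(-18) - 107879 = -1/4*36*(-18) - 107879 = -9*(-18) - 107879 = 162 - 107879 = -107717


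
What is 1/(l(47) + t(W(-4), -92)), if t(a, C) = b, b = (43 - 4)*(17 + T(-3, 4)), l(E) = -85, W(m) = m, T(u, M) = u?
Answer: 1/461 ≈ 0.0021692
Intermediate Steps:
b = 546 (b = (43 - 4)*(17 - 3) = 39*14 = 546)
t(a, C) = 546
1/(l(47) + t(W(-4), -92)) = 1/(-85 + 546) = 1/461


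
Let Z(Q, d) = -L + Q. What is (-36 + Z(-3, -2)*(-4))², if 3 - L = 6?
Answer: 1296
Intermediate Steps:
L = -3 (L = 3 - 1*6 = 3 - 6 = -3)
Z(Q, d) = 3 + Q (Z(Q, d) = -1*(-3) + Q = 3 + Q)
(-36 + Z(-3, -2)*(-4))² = (-36 + (3 - 3)*(-4))² = (-36 + 0*(-4))² = (-36 + 0)² = (-36)² = 1296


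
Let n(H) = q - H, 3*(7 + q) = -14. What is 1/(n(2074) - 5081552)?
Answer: -3/15250913 ≈ -1.9671e-7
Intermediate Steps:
q = -35/3 (q = -7 + (⅓)*(-14) = -7 - 14/3 = -35/3 ≈ -11.667)
n(H) = -35/3 - H
1/(n(2074) - 5081552) = 1/((-35/3 - 1*2074) - 5081552) = 1/((-35/3 - 2074) - 5081552) = 1/(-6257/3 - 5081552) = 1/(-15250913/3) = -3/15250913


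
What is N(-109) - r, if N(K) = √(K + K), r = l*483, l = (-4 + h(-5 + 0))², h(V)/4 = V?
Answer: -278208 + I*√218 ≈ -2.7821e+5 + 14.765*I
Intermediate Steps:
h(V) = 4*V
l = 576 (l = (-4 + 4*(-5 + 0))² = (-4 + 4*(-5))² = (-4 - 20)² = (-24)² = 576)
r = 278208 (r = 576*483 = 278208)
N(K) = √2*√K (N(K) = √(2*K) = √2*√K)
N(-109) - r = √2*√(-109) - 1*278208 = √2*(I*√109) - 278208 = I*√218 - 278208 = -278208 + I*√218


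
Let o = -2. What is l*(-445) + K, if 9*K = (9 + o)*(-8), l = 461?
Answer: -1846361/9 ≈ -2.0515e+5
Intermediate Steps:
K = -56/9 (K = ((9 - 2)*(-8))/9 = (7*(-8))/9 = (⅑)*(-56) = -56/9 ≈ -6.2222)
l*(-445) + K = 461*(-445) - 56/9 = -205145 - 56/9 = -1846361/9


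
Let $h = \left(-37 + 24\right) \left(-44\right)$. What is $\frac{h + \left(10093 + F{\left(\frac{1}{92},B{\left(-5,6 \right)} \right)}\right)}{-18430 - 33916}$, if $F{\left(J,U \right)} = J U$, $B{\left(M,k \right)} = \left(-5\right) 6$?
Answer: $- \frac{490575}{2407916} \approx -0.20373$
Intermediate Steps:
$h = 572$ ($h = \left(-13\right) \left(-44\right) = 572$)
$B{\left(M,k \right)} = -30$
$\frac{h + \left(10093 + F{\left(\frac{1}{92},B{\left(-5,6 \right)} \right)}\right)}{-18430 - 33916} = \frac{572 + \left(10093 + \frac{1}{92} \left(-30\right)\right)}{-18430 - 33916} = \frac{572 + \left(10093 + \frac{1}{92} \left(-30\right)\right)}{-52346} = \left(572 + \left(10093 - \frac{15}{46}\right)\right) \left(- \frac{1}{52346}\right) = \left(572 + \frac{464263}{46}\right) \left(- \frac{1}{52346}\right) = \frac{490575}{46} \left(- \frac{1}{52346}\right) = - \frac{490575}{2407916}$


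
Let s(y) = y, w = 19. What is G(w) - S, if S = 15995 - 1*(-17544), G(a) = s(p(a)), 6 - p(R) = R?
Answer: -33552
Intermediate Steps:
p(R) = 6 - R
G(a) = 6 - a
S = 33539 (S = 15995 + 17544 = 33539)
G(w) - S = (6 - 1*19) - 1*33539 = (6 - 19) - 33539 = -13 - 33539 = -33552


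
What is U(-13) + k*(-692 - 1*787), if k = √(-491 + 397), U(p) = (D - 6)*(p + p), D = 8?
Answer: -52 - 1479*I*√94 ≈ -52.0 - 14339.0*I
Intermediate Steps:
U(p) = 4*p (U(p) = (8 - 6)*(p + p) = 2*(2*p) = 4*p)
k = I*√94 (k = √(-94) = I*√94 ≈ 9.6954*I)
U(-13) + k*(-692 - 1*787) = 4*(-13) + (I*√94)*(-692 - 1*787) = -52 + (I*√94)*(-692 - 787) = -52 + (I*√94)*(-1479) = -52 - 1479*I*√94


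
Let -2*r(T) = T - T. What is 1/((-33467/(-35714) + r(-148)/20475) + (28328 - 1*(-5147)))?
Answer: 5102/170794231 ≈ 2.9872e-5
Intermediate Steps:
r(T) = 0 (r(T) = -(T - T)/2 = -1/2*0 = 0)
1/((-33467/(-35714) + r(-148)/20475) + (28328 - 1*(-5147))) = 1/((-33467/(-35714) + 0/20475) + (28328 - 1*(-5147))) = 1/((-33467*(-1/35714) + 0*(1/20475)) + (28328 + 5147)) = 1/((4781/5102 + 0) + 33475) = 1/(4781/5102 + 33475) = 1/(170794231/5102) = 5102/170794231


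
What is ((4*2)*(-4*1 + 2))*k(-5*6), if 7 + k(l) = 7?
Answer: 0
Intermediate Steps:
k(l) = 0 (k(l) = -7 + 7 = 0)
((4*2)*(-4*1 + 2))*k(-5*6) = ((4*2)*(-4*1 + 2))*0 = (8*(-4 + 2))*0 = (8*(-2))*0 = -16*0 = 0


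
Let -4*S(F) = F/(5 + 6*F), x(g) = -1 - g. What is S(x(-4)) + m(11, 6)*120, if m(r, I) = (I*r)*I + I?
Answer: 4438077/92 ≈ 48240.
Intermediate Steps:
m(r, I) = I + r*I² (m(r, I) = r*I² + I = I + r*I²)
S(F) = -F/(4*(5 + 6*F))
S(x(-4)) + m(11, 6)*120 = -(-1 - 1*(-4))/(20 + 24*(-1 - 1*(-4))) + (6*(1 + 6*11))*120 = -(-1 + 4)/(20 + 24*(-1 + 4)) + (6*(1 + 66))*120 = -1*3/(20 + 24*3) + (6*67)*120 = -1*3/(20 + 72) + 402*120 = -1*3/92 + 48240 = -1*3*1/92 + 48240 = -3/92 + 48240 = 4438077/92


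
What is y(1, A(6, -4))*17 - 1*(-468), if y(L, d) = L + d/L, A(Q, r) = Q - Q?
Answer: 485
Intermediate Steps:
A(Q, r) = 0
y(1, A(6, -4))*17 - 1*(-468) = (1 + 0/1)*17 - 1*(-468) = (1 + 0*1)*17 + 468 = (1 + 0)*17 + 468 = 1*17 + 468 = 17 + 468 = 485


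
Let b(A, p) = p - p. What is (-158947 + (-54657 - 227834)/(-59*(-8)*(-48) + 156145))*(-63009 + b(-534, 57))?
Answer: 1336922351789166/133489 ≈ 1.0015e+10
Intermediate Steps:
b(A, p) = 0
(-158947 + (-54657 - 227834)/(-59*(-8)*(-48) + 156145))*(-63009 + b(-534, 57)) = (-158947 + (-54657 - 227834)/(-59*(-8)*(-48) + 156145))*(-63009 + 0) = (-158947 - 282491/(472*(-48) + 156145))*(-63009) = (-158947 - 282491/(-22656 + 156145))*(-63009) = (-158947 - 282491/133489)*(-63009) = -21217958574/133489*(-63009) = 1336922351789166/133489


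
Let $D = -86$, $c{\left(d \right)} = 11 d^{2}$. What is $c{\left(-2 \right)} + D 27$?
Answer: $-2278$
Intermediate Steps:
$c{\left(-2 \right)} + D 27 = 11 \left(-2\right)^{2} - 2322 = 11 \cdot 4 - 2322 = 44 - 2322 = -2278$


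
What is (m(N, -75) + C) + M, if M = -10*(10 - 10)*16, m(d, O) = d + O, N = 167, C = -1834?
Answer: -1742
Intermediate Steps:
m(d, O) = O + d
M = 0 (M = -10*0*16 = 0*16 = 0)
(m(N, -75) + C) + M = ((-75 + 167) - 1834) + 0 = (92 - 1834) + 0 = -1742 + 0 = -1742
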